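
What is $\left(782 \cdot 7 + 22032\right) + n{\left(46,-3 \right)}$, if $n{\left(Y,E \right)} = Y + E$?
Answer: $27549$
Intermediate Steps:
$n{\left(Y,E \right)} = E + Y$
$\left(782 \cdot 7 + 22032\right) + n{\left(46,-3 \right)} = \left(782 \cdot 7 + 22032\right) + \left(-3 + 46\right) = \left(5474 + 22032\right) + 43 = 27506 + 43 = 27549$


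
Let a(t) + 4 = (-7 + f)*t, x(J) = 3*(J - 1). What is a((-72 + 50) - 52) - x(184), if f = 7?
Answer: -553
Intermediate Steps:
x(J) = -3 + 3*J (x(J) = 3*(-1 + J) = -3 + 3*J)
a(t) = -4 (a(t) = -4 + (-7 + 7)*t = -4 + 0*t = -4 + 0 = -4)
a((-72 + 50) - 52) - x(184) = -4 - (-3 + 3*184) = -4 - (-3 + 552) = -4 - 1*549 = -4 - 549 = -553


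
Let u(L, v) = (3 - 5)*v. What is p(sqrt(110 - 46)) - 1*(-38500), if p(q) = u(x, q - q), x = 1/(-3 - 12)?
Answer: 38500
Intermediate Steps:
x = -1/15 (x = 1/(-15) = -1/15 ≈ -0.066667)
u(L, v) = -2*v
p(q) = 0 (p(q) = -2*(q - q) = -2*0 = 0)
p(sqrt(110 - 46)) - 1*(-38500) = 0 - 1*(-38500) = 0 + 38500 = 38500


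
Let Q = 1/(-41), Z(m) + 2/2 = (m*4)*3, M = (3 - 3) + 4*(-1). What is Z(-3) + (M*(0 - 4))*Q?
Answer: -1533/41 ≈ -37.390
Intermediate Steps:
M = -4 (M = 0 - 4 = -4)
Z(m) = -1 + 12*m (Z(m) = -1 + (m*4)*3 = -1 + (4*m)*3 = -1 + 12*m)
Q = -1/41 ≈ -0.024390
Z(-3) + (M*(0 - 4))*Q = (-1 + 12*(-3)) - 4*(0 - 4)*(-1/41) = (-1 - 36) - 4*(-4)*(-1/41) = -37 + 16*(-1/41) = -37 - 16/41 = -1533/41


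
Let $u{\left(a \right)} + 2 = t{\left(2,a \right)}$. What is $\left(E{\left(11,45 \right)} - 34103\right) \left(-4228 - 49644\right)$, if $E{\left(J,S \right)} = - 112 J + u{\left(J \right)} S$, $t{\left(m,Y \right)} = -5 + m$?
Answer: $1915688320$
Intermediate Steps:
$u{\left(a \right)} = -5$ ($u{\left(a \right)} = -2 + \left(-5 + 2\right) = -2 - 3 = -5$)
$E{\left(J,S \right)} = - 112 J - 5 S$
$\left(E{\left(11,45 \right)} - 34103\right) \left(-4228 - 49644\right) = \left(\left(\left(-112\right) 11 - 225\right) - 34103\right) \left(-4228 - 49644\right) = \left(\left(-1232 - 225\right) - 34103\right) \left(-53872\right) = \left(-1457 - 34103\right) \left(-53872\right) = \left(-35560\right) \left(-53872\right) = 1915688320$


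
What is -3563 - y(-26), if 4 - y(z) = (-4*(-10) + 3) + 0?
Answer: -3524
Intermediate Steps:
y(z) = -39 (y(z) = 4 - ((-4*(-10) + 3) + 0) = 4 - ((40 + 3) + 0) = 4 - (43 + 0) = 4 - 1*43 = 4 - 43 = -39)
-3563 - y(-26) = -3563 - 1*(-39) = -3563 + 39 = -3524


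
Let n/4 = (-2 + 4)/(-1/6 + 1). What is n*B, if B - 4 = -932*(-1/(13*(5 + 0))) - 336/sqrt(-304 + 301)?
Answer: 57216/325 + 5376*I*sqrt(3)/5 ≈ 176.05 + 1862.3*I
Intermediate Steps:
n = 48/5 (n = 4*((-2 + 4)/(-1/6 + 1)) = 4*(2/(-1*1/6 + 1)) = 4*(2/(-1/6 + 1)) = 4*(2/(5/6)) = 4*(2*(6/5)) = 4*(12/5) = 48/5 ≈ 9.6000)
B = 1192/65 + 112*I*sqrt(3) (B = 4 + (-932*(-1/(13*(5 + 0))) - 336/sqrt(-304 + 301)) = 4 + (-932/(5*(-13)) - 336*(-I*sqrt(3)/3)) = 4 + (-932/(-65) - 336*(-I*sqrt(3)/3)) = 4 + (-932*(-1/65) - (-112)*I*sqrt(3)) = 4 + (932/65 + 112*I*sqrt(3)) = 1192/65 + 112*I*sqrt(3) ≈ 18.338 + 193.99*I)
n*B = 48*(1192/65 + 112*I*sqrt(3))/5 = 57216/325 + 5376*I*sqrt(3)/5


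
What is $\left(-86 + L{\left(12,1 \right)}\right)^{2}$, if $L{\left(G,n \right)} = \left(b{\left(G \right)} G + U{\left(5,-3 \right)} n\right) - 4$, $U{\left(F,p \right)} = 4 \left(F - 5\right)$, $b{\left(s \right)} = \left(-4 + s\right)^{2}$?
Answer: $459684$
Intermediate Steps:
$U{\left(F,p \right)} = -20 + 4 F$ ($U{\left(F,p \right)} = 4 \left(-5 + F\right) = -20 + 4 F$)
$L{\left(G,n \right)} = -4 + G \left(-4 + G\right)^{2}$ ($L{\left(G,n \right)} = \left(\left(-4 + G\right)^{2} G + \left(-20 + 4 \cdot 5\right) n\right) - 4 = \left(G \left(-4 + G\right)^{2} + \left(-20 + 20\right) n\right) - 4 = \left(G \left(-4 + G\right)^{2} + 0 n\right) - 4 = \left(G \left(-4 + G\right)^{2} + 0\right) - 4 = G \left(-4 + G\right)^{2} - 4 = -4 + G \left(-4 + G\right)^{2}$)
$\left(-86 + L{\left(12,1 \right)}\right)^{2} = \left(-86 - \left(4 - 12 \left(-4 + 12\right)^{2}\right)\right)^{2} = \left(-86 - \left(4 - 12 \cdot 8^{2}\right)\right)^{2} = \left(-86 + \left(-4 + 12 \cdot 64\right)\right)^{2} = \left(-86 + \left(-4 + 768\right)\right)^{2} = \left(-86 + 764\right)^{2} = 678^{2} = 459684$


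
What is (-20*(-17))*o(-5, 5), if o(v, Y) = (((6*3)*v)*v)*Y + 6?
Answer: 767040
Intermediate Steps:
o(v, Y) = 6 + 18*Y*v**2 (o(v, Y) = ((18*v)*v)*Y + 6 = (18*v**2)*Y + 6 = 18*Y*v**2 + 6 = 6 + 18*Y*v**2)
(-20*(-17))*o(-5, 5) = (-20*(-17))*(6 + 18*5*(-5)**2) = 340*(6 + 18*5*25) = 340*(6 + 2250) = 340*2256 = 767040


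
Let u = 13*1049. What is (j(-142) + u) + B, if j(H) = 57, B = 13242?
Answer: 26936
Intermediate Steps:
u = 13637
(j(-142) + u) + B = (57 + 13637) + 13242 = 13694 + 13242 = 26936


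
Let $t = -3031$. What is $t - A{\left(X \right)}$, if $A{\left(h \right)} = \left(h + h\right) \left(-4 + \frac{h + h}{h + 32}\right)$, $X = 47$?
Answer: $- \frac{218581}{79} \approx -2766.8$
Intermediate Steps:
$A{\left(h \right)} = 2 h \left(-4 + \frac{2 h}{32 + h}\right)$
$t - A{\left(X \right)} = -3031 - \left(-4\right) 47 \frac{1}{32 + 47} \left(64 + 47\right) = -3031 - \left(-4\right) 47 \cdot \frac{1}{79} \cdot 111 = -3031 - - \frac{20868}{79} = -3031 + \frac{20868}{79} = - \frac{218581}{79}$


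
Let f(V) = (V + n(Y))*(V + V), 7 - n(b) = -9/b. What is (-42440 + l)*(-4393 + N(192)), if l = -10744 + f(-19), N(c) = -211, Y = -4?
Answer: 242366070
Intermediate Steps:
n(b) = 7 + 9/b (n(b) = 7 - (-9)/b = 7 + 9/b)
f(V) = 2*V*(19/4 + V) (f(V) = (V + (7 + 9/(-4)))*(V + V) = (V + (7 + 9*(-¼)))*(2*V) = (V + (7 - 9/4))*(2*V) = (V + 19/4)*(2*V) = (19/4 + V)*(2*V) = 2*V*(19/4 + V))
l = -20405/2 (l = -10744 + (½)*(-19)*(19 + 4*(-19)) = -10744 + (½)*(-19)*(19 - 76) = -10744 + (½)*(-19)*(-57) = -10744 + 1083/2 = -20405/2 ≈ -10203.)
(-42440 + l)*(-4393 + N(192)) = (-42440 - 20405/2)*(-4393 - 211) = -105285/2*(-4604) = 242366070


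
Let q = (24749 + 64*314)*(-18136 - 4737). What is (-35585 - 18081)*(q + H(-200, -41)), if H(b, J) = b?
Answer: 55047356668410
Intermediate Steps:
q = -1025739685 (q = (24749 + 20096)*(-22873) = 44845*(-22873) = -1025739685)
(-35585 - 18081)*(q + H(-200, -41)) = (-35585 - 18081)*(-1025739685 - 200) = -53666*(-1025739885) = 55047356668410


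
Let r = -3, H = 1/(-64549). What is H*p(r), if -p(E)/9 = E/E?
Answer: 9/64549 ≈ 0.00013943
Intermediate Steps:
H = -1/64549 ≈ -1.5492e-5
p(E) = -9 (p(E) = -9*E/E = -9*1 = -9)
H*p(r) = -1/64549*(-9) = 9/64549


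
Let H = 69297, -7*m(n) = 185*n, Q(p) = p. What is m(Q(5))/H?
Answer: -925/485079 ≈ -0.0019069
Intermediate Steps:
m(n) = -185*n/7
m(Q(5))/H = -185/7*5/69297 = -925/7*1/69297 = -925/485079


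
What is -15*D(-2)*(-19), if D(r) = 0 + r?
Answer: -570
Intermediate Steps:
D(r) = r
-15*D(-2)*(-19) = -15*(-2)*(-19) = 30*(-19) = -570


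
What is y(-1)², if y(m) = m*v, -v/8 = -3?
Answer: 576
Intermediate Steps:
v = 24 (v = -8*(-3) = 24)
y(m) = 24*m (y(m) = m*24 = 24*m)
y(-1)² = (24*(-1))² = (-24)² = 576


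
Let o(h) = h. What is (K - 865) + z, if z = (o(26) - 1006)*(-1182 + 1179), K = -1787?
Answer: 288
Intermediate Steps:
z = 2940 (z = (26 - 1006)*(-1182 + 1179) = -980*(-3) = 2940)
(K - 865) + z = (-1787 - 865) + 2940 = -2652 + 2940 = 288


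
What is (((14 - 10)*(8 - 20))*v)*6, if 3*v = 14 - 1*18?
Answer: 384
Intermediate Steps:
v = -4/3 (v = (14 - 1*18)/3 = (14 - 18)/3 = (1/3)*(-4) = -4/3 ≈ -1.3333)
(((14 - 10)*(8 - 20))*v)*6 = (((14 - 10)*(8 - 20))*(-4/3))*6 = ((4*(-12))*(-4/3))*6 = -48*(-4/3)*6 = 64*6 = 384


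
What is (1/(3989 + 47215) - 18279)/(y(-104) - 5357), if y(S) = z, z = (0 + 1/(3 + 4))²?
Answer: 45861937835/13440640368 ≈ 3.4122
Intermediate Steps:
z = 1/49 (z = (0 + 1/7)² = (0 + ⅐)² = (⅐)² = 1/49 ≈ 0.020408)
y(S) = 1/49
(1/(3989 + 47215) - 18279)/(y(-104) - 5357) = (1/(3989 + 47215) - 18279)/(1/49 - 5357) = (1/51204 - 18279)/(-262492/49) = (1/51204 - 18279)*(-49/262492) = -935957915/51204*(-49/262492) = 45861937835/13440640368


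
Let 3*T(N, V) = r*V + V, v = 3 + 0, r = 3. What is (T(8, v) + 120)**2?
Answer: 15376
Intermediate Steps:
v = 3
T(N, V) = 4*V/3 (T(N, V) = (3*V + V)/3 = (4*V)/3 = 4*V/3)
(T(8, v) + 120)**2 = ((4/3)*3 + 120)**2 = (4 + 120)**2 = 124**2 = 15376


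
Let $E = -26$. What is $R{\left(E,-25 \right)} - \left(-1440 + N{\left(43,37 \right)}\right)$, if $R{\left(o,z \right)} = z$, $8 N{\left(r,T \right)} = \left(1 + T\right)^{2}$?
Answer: $\frac{2469}{2} \approx 1234.5$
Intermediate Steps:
$N{\left(r,T \right)} = \frac{\left(1 + T\right)^{2}}{8}$
$R{\left(E,-25 \right)} - \left(-1440 + N{\left(43,37 \right)}\right) = -25 + \left(1440 - \frac{\left(1 + 37\right)^{2}}{8}\right) = -25 + \left(1440 - \frac{38^{2}}{8}\right) = -25 + \left(1440 - \frac{1}{8} \cdot 1444\right) = -25 + \left(1440 - \frac{361}{2}\right) = -25 + \frac{2519}{2} = \frac{2469}{2}$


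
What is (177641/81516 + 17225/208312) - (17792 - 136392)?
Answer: 38729935817621/326553096 ≈ 1.1860e+5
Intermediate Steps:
(177641/81516 + 17225/208312) - (17792 - 136392) = (177641*(1/81516) + 17225*(1/208312)) - 1*(-118600) = (177641/81516 + 1325/16024) + 118600 = 738632021/326553096 + 118600 = 38729935817621/326553096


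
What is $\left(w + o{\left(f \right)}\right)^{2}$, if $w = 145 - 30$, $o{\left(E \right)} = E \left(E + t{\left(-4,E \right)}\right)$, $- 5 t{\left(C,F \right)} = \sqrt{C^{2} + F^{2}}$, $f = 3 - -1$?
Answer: $\frac{429537}{25} - \frac{4192 \sqrt{2}}{5} \approx 15996.0$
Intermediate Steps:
$f = 4$ ($f = 3 + 1 = 4$)
$t{\left(C,F \right)} = - \frac{\sqrt{C^{2} + F^{2}}}{5}$
$o{\left(E \right)} = E \left(E - \frac{\sqrt{16 + E^{2}}}{5}\right)$ ($o{\left(E \right)} = E \left(E - \frac{\sqrt{\left(-4\right)^{2} + E^{2}}}{5}\right) = E \left(E - \frac{\sqrt{16 + E^{2}}}{5}\right)$)
$w = 115$
$\left(w + o{\left(f \right)}\right)^{2} = \left(115 + \frac{1}{5} \cdot 4 \left(- \sqrt{16 + 4^{2}} + 5 \cdot 4\right)\right)^{2} = \left(115 + \frac{1}{5} \cdot 4 \left(- \sqrt{16 + 16} + 20\right)\right)^{2} = \left(115 + \frac{1}{5} \cdot 4 \left(- \sqrt{32} + 20\right)\right)^{2} = \left(115 + \frac{1}{5} \cdot 4 \left(- 4 \sqrt{2} + 20\right)\right)^{2} = \left(115 + \frac{1}{5} \cdot 4 \left(20 - 4 \sqrt{2}\right)\right)^{2} = \left(115 + \left(16 - \frac{16 \sqrt{2}}{5}\right)\right)^{2} = \left(131 - \frac{16 \sqrt{2}}{5}\right)^{2}$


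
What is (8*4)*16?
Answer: 512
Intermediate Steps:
(8*4)*16 = 32*16 = 512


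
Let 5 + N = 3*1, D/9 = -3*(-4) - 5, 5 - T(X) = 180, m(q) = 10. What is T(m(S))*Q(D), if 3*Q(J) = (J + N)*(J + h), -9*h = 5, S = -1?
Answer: -5999350/27 ≈ -2.2220e+5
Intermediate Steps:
T(X) = -175 (T(X) = 5 - 1*180 = 5 - 180 = -175)
D = 63 (D = 9*(-3*(-4) - 5) = 9*(12 - 5) = 9*7 = 63)
N = -2 (N = -5 + 3*1 = -5 + 3 = -2)
h = -5/9 (h = -1/9*5 = -5/9 ≈ -0.55556)
Q(J) = (-2 + J)*(-5/9 + J)/3 (Q(J) = ((J - 2)*(J - 5/9))/3 = ((-2 + J)*(-5/9 + J))/3 = (-2 + J)*(-5/9 + J)/3)
T(m(S))*Q(D) = -175*(10/27 - 23/27*63 + (1/3)*63**2) = -175*(10/27 - 161/3 + (1/3)*3969) = -175*(10/27 - 161/3 + 1323) = -175*34282/27 = -5999350/27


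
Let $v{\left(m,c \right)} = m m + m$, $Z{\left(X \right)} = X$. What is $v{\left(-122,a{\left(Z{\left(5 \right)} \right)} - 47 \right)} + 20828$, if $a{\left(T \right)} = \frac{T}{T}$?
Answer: $35590$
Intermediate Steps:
$a{\left(T \right)} = 1$
$v{\left(m,c \right)} = m + m^{2}$ ($v{\left(m,c \right)} = m^{2} + m = m + m^{2}$)
$v{\left(-122,a{\left(Z{\left(5 \right)} \right)} - 47 \right)} + 20828 = - 122 \left(1 - 122\right) + 20828 = \left(-122\right) \left(-121\right) + 20828 = 14762 + 20828 = 35590$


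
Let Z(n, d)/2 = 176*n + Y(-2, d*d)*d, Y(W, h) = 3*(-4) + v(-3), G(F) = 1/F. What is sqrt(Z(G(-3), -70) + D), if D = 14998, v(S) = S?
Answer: sqrt(152826)/3 ≈ 130.31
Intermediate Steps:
Y(W, h) = -15 (Y(W, h) = 3*(-4) - 3 = -12 - 3 = -15)
Z(n, d) = -30*d + 352*n (Z(n, d) = 2*(176*n - 15*d) = 2*(-15*d + 176*n) = -30*d + 352*n)
sqrt(Z(G(-3), -70) + D) = sqrt((-30*(-70) + 352/(-3)) + 14998) = sqrt((2100 + 352*(-1/3)) + 14998) = sqrt((2100 - 352/3) + 14998) = sqrt(5948/3 + 14998) = sqrt(50942/3) = sqrt(152826)/3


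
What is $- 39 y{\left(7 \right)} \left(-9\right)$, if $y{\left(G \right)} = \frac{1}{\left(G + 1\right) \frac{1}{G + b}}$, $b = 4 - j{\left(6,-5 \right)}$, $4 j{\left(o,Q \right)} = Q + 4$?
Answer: $\frac{15795}{32} \approx 493.59$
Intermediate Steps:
$j{\left(o,Q \right)} = 1 + \frac{Q}{4}$ ($j{\left(o,Q \right)} = \frac{Q + 4}{4} = \frac{4 + Q}{4} = 1 + \frac{Q}{4}$)
$b = \frac{17}{4}$ ($b = 4 - \left(1 + \frac{1}{4} \left(-5\right)\right) = 4 - \left(1 - \frac{5}{4}\right) = 4 - - \frac{1}{4} = 4 + \frac{1}{4} = \frac{17}{4} \approx 4.25$)
$y{\left(G \right)} = \frac{\frac{17}{4} + G}{1 + G}$ ($y{\left(G \right)} = \frac{1}{\left(G + 1\right) \frac{1}{G + \frac{17}{4}}} = \frac{1}{\left(1 + G\right) \frac{1}{\frac{17}{4} + G}} = \frac{1}{\frac{1}{\frac{17}{4} + G} \left(1 + G\right)} = \frac{\frac{17}{4} + G}{1 + G}$)
$- 39 y{\left(7 \right)} \left(-9\right) = - 39 \frac{\frac{17}{4} + 7}{1 + 7} \left(-9\right) = - 39 \cdot \frac{1}{8} \cdot \frac{45}{4} \left(-9\right) = \left(-39\right) \frac{45}{32} \left(-9\right) = \left(- \frac{1755}{32}\right) \left(-9\right) = \frac{15795}{32}$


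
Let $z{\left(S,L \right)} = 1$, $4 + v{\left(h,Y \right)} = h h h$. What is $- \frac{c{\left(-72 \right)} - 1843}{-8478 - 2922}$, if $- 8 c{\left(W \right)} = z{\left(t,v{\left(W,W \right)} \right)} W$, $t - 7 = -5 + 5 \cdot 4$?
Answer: $- \frac{917}{5700} \approx -0.16088$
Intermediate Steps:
$v{\left(h,Y \right)} = -4 + h^{3}$ ($v{\left(h,Y \right)} = -4 + h h h = -4 + h^{2} h = -4 + h^{3}$)
$t = 22$ ($t = 7 + \left(-5 + 5 \cdot 4\right) = 7 + \left(-5 + 20\right) = 7 + 15 = 22$)
$c{\left(W \right)} = - \frac{W}{8}$ ($c{\left(W \right)} = - \frac{1 W}{8} = - \frac{W}{8}$)
$- \frac{c{\left(-72 \right)} - 1843}{-8478 - 2922} = - \frac{\left(- \frac{1}{8}\right) \left(-72\right) - 1843}{-8478 - 2922} = - \frac{9 - 1843}{-11400} = - \frac{\left(-1834\right) \left(-1\right)}{11400} = \left(-1\right) \frac{917}{5700} = - \frac{917}{5700}$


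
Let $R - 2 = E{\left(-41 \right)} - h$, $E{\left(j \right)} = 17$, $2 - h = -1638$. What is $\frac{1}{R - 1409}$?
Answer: $- \frac{1}{3030} \approx -0.00033003$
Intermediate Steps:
$h = 1640$ ($h = 2 - -1638 = 2 + 1638 = 1640$)
$R = -1621$ ($R = 2 + \left(17 - 1640\right) = 2 - 1623 = -1621$)
$\frac{1}{R - 1409} = \frac{1}{-1621 - 1409} = \frac{1}{-3030} = - \frac{1}{3030}$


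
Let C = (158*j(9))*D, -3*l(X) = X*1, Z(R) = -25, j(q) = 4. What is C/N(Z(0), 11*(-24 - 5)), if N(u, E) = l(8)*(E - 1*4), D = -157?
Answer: -37209/323 ≈ -115.20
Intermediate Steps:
l(X) = -X/3
N(u, E) = 32/3 - 8*E/3 (N(u, E) = (-⅓*8)*(E - 1*4) = -8*(E - 4)/3 = -8*(-4 + E)/3 = 32/3 - 8*E/3)
C = -99224 (C = (158*4)*(-157) = 632*(-157) = -99224)
C/N(Z(0), 11*(-24 - 5)) = -99224/(32/3 - 88*(-24 - 5)/3) = -99224/(32/3 - 88*(-29)/3) = -99224/(32/3 - 8/3*(-319)) = -99224/(32/3 + 2552/3) = -99224/2584/3 = -99224*3/2584 = -37209/323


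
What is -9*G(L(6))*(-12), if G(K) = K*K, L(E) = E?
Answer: 3888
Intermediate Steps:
G(K) = K²
-9*G(L(6))*(-12) = -9*6²*(-12) = -9*36*(-12) = -324*(-12) = 3888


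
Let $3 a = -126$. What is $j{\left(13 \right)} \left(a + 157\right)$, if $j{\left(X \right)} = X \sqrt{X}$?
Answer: $1495 \sqrt{13} \approx 5390.3$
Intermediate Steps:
$a = -42$ ($a = \frac{1}{3} \left(-126\right) = -42$)
$j{\left(X \right)} = X^{\frac{3}{2}}$
$j{\left(13 \right)} \left(a + 157\right) = 13^{\frac{3}{2}} \left(-42 + 157\right) = 13 \sqrt{13} \cdot 115 = 1495 \sqrt{13}$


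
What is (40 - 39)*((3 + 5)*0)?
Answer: 0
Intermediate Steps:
(40 - 39)*((3 + 5)*0) = 1*(8*0) = 1*0 = 0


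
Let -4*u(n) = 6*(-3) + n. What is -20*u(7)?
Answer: -55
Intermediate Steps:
u(n) = 9/2 - n/4 (u(n) = -(6*(-3) + n)/4 = -(-18 + n)/4 = 9/2 - n/4)
-20*u(7) = -20*(9/2 - ¼*7) = -20*(9/2 - 7/4) = -20*11/4 = -55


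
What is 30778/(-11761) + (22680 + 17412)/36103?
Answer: -639656122/424607383 ≈ -1.5065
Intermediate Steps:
30778/(-11761) + (22680 + 17412)/36103 = 30778*(-1/11761) + 40092*(1/36103) = -30778/11761 + 40092/36103 = -639656122/424607383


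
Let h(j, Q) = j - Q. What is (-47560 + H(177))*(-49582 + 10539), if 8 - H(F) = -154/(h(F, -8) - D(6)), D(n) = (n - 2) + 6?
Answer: 46413459454/25 ≈ 1.8565e+9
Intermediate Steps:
D(n) = 4 + n (D(n) = (-2 + n) + 6 = 4 + n)
H(F) = 8 + 154/(-2 + F) (H(F) = 8 - (-154)/((F - 1*(-8)) - (4 + 6)) = 8 - (-154)/((F + 8) - 1*10) = 8 - (-154)/((8 + F) - 10) = 8 - (-154)/(-2 + F) = 8 + 154/(-2 + F))
(-47560 + H(177))*(-49582 + 10539) = (-47560 + 2*(69 + 4*177)/(-2 + 177))*(-49582 + 10539) = (-47560 + 2*(69 + 708)/175)*(-39043) = (-47560 + 2*(1/175)*777)*(-39043) = (-47560 + 222/25)*(-39043) = -1188778/25*(-39043) = 46413459454/25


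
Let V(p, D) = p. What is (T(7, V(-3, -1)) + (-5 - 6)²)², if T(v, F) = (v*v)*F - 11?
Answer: 1369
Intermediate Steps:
T(v, F) = -11 + F*v² (T(v, F) = v²*F - 11 = F*v² - 11 = -11 + F*v²)
(T(7, V(-3, -1)) + (-5 - 6)²)² = ((-11 - 3*7²) + (-5 - 6)²)² = ((-11 - 3*49) + (-11)²)² = ((-11 - 147) + 121)² = (-158 + 121)² = (-37)² = 1369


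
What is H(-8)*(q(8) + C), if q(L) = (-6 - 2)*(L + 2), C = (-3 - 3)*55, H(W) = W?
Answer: 3280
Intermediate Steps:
C = -330 (C = -6*55 = -330)
q(L) = -16 - 8*L (q(L) = -8*(2 + L) = -16 - 8*L)
H(-8)*(q(8) + C) = -8*((-16 - 8*8) - 330) = -8*((-16 - 64) - 330) = -8*(-80 - 330) = -8*(-410) = 3280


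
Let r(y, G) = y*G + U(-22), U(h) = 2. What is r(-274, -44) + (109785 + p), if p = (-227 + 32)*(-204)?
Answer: 161623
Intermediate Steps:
r(y, G) = 2 + G*y (r(y, G) = y*G + 2 = G*y + 2 = 2 + G*y)
p = 39780 (p = -195*(-204) = 39780)
r(-274, -44) + (109785 + p) = (2 - 44*(-274)) + (109785 + 39780) = (2 + 12056) + 149565 = 12058 + 149565 = 161623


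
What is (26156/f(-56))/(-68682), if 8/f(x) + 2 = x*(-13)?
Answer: -791219/22894 ≈ -34.560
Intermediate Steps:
f(x) = 8/(-2 - 13*x) (f(x) = 8/(-2 + x*(-13)) = 8/(-2 - 13*x))
(26156/f(-56))/(-68682) = (26156/((-8/(2 + 13*(-56)))))/(-68682) = (26156/((-8/(2 - 728))))*(-1/68682) = (26156/((-8/(-726))))*(-1/68682) = (26156/((-8*(-1/726))))*(-1/68682) = (26156/(4/363))*(-1/68682) = (26156*(363/4))*(-1/68682) = 2373657*(-1/68682) = -791219/22894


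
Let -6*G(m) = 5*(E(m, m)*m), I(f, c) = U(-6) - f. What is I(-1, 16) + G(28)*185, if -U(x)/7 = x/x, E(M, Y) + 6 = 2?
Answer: 51782/3 ≈ 17261.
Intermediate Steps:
E(M, Y) = -4 (E(M, Y) = -6 + 2 = -4)
U(x) = -7 (U(x) = -7*x/x = -7*1 = -7)
I(f, c) = -7 - f
G(m) = 10*m/3 (G(m) = -5*(-4*m)/6 = -(-10)*m/3 = 10*m/3)
I(-1, 16) + G(28)*185 = (-7 - 1*(-1)) + ((10/3)*28)*185 = (-7 + 1) + (280/3)*185 = -6 + 51800/3 = 51782/3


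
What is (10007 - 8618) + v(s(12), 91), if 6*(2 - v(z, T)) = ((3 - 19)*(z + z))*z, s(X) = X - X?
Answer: 1391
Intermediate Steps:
s(X) = 0
v(z, T) = 2 + 16*z²/3 (v(z, T) = 2 - (3 - 19)*(z + z)*z/6 = 2 - (-32*z)*z/6 = 2 - (-16)*z²/3 = 2 + 16*z²/3)
(10007 - 8618) + v(s(12), 91) = (10007 - 8618) + (2 + (16/3)*0²) = 1389 + (2 + (16/3)*0) = 1389 + (2 + 0) = 1389 + 2 = 1391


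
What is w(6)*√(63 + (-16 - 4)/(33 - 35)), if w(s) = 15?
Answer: 15*√73 ≈ 128.16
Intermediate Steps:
w(6)*√(63 + (-16 - 4)/(33 - 35)) = 15*√(63 + (-16 - 4)/(33 - 35)) = 15*√(63 - 20/(-2)) = 15*√(63 - 20*(-½)) = 15*√(63 + 10) = 15*√73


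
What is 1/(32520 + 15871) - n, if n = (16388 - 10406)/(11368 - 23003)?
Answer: 289486597/563029285 ≈ 0.51416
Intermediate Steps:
n = -5982/11635 (n = 5982/(-11635) = 5982*(-1/11635) = -5982/11635 ≈ -0.51414)
1/(32520 + 15871) - n = 1/(32520 + 15871) - 1*(-5982/11635) = 1/48391 + 5982/11635 = 289486597/563029285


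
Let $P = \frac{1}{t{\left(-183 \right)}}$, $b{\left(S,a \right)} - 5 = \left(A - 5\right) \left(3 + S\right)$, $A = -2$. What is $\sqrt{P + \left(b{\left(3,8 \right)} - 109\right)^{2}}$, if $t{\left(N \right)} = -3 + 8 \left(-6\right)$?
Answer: $\frac{\sqrt{55442865}}{51} \approx 146.0$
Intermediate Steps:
$t{\left(N \right)} = -51$ ($t{\left(N \right)} = -3 - 48 = -51$)
$b{\left(S,a \right)} = -16 - 7 S$ ($b{\left(S,a \right)} = 5 + \left(-2 - 5\right) \left(3 + S\right) = 5 - 7 \left(3 + S\right) = 5 - \left(21 + 7 S\right) = -16 - 7 S$)
$P = - \frac{1}{51}$ ($P = \frac{1}{-51} = - \frac{1}{51} \approx -0.019608$)
$\sqrt{P + \left(b{\left(3,8 \right)} - 109\right)^{2}} = \sqrt{- \frac{1}{51} + \left(\left(-16 - 21\right) - 109\right)^{2}} = \sqrt{- \frac{1}{51} + \left(-37 - 109\right)^{2}} = \sqrt{- \frac{1}{51} + \left(-146\right)^{2}} = \sqrt{- \frac{1}{51} + 21316} = \sqrt{\frac{1087115}{51}} = \frac{\sqrt{55442865}}{51}$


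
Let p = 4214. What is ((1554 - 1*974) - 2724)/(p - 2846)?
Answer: -268/171 ≈ -1.5673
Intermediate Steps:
((1554 - 1*974) - 2724)/(p - 2846) = ((1554 - 1*974) - 2724)/(4214 - 2846) = ((1554 - 974) - 2724)/1368 = (580 - 2724)*(1/1368) = -2144*1/1368 = -268/171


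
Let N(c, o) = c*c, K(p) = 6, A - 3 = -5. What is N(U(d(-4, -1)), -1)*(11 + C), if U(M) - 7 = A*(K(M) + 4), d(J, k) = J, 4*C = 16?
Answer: 2535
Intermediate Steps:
A = -2 (A = 3 - 5 = -2)
C = 4 (C = (1/4)*16 = 4)
U(M) = -13 (U(M) = 7 - 2*(6 + 4) = 7 - 2*10 = 7 - 20 = -13)
N(c, o) = c**2
N(U(d(-4, -1)), -1)*(11 + C) = (-13)**2*(11 + 4) = 169*15 = 2535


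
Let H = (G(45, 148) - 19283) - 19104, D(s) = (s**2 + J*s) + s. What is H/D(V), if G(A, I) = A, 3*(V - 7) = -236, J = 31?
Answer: -345078/25585 ≈ -13.488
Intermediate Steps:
V = -215/3 (V = 7 + (1/3)*(-236) = 7 - 236/3 = -215/3 ≈ -71.667)
D(s) = s**2 + 32*s (D(s) = (s**2 + 31*s) + s = s**2 + 32*s)
H = -38342 (H = (45 - 19283) - 19104 = -19238 - 19104 = -38342)
H/D(V) = -38342*(-3/(215*(32 - 215/3))) = -38342/((-215/3*(-119/3))) = -38342/25585/9 = -38342*9/25585 = -345078/25585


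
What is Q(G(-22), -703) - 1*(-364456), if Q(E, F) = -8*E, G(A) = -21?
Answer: 364624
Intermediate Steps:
Q(G(-22), -703) - 1*(-364456) = -8*(-21) - 1*(-364456) = 168 + 364456 = 364624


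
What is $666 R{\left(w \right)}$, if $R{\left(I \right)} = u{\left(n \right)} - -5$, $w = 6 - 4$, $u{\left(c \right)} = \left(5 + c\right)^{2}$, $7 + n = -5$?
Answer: $35964$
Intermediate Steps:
$n = -12$ ($n = -7 - 5 = -12$)
$w = 2$ ($w = 6 - 4 = 2$)
$R{\left(I \right)} = 54$ ($R{\left(I \right)} = \left(5 - 12\right)^{2} - -5 = \left(-7\right)^{2} + 5 = 49 + 5 = 54$)
$666 R{\left(w \right)} = 666 \cdot 54 = 35964$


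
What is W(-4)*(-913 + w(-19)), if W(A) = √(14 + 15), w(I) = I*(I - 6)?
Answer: -438*√29 ≈ -2358.7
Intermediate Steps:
w(I) = I*(-6 + I)
W(A) = √29
W(-4)*(-913 + w(-19)) = √29*(-913 - 19*(-6 - 19)) = √29*(-913 - 19*(-25)) = √29*(-913 + 475) = √29*(-438) = -438*√29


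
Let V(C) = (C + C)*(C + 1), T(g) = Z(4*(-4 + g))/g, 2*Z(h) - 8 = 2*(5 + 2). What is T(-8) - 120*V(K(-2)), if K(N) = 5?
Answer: -57611/8 ≈ -7201.4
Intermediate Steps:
Z(h) = 11 (Z(h) = 4 + (2*(5 + 2))/2 = 4 + (2*7)/2 = 4 + (1/2)*14 = 4 + 7 = 11)
T(g) = 11/g
V(C) = 2*C*(1 + C) (V(C) = (2*C)*(1 + C) = 2*C*(1 + C))
T(-8) - 120*V(K(-2)) = 11/(-8) - 240*5*(1 + 5) = 11*(-1/8) - 240*5*6 = -11/8 - 120*60 = -11/8 - 7200 = -57611/8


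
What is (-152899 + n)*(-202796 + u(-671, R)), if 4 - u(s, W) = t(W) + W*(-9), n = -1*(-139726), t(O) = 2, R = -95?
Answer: 2682668277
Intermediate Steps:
n = 139726
u(s, W) = 2 + 9*W (u(s, W) = 4 - (2 + W*(-9)) = 4 - (2 - 9*W) = 4 + (-2 + 9*W) = 2 + 9*W)
(-152899 + n)*(-202796 + u(-671, R)) = (-152899 + 139726)*(-202796 + (2 + 9*(-95))) = -13173*(-202796 + (2 - 855)) = -13173*(-202796 - 853) = -13173*(-203649) = 2682668277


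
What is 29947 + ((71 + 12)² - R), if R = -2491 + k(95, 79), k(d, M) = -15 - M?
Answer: 39421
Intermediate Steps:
R = -2585 (R = -2491 + (-15 - 1*79) = -2491 + (-15 - 79) = -2491 - 94 = -2585)
29947 + ((71 + 12)² - R) = 29947 + ((71 + 12)² - 1*(-2585)) = 29947 + (83² + 2585) = 29947 + (6889 + 2585) = 29947 + 9474 = 39421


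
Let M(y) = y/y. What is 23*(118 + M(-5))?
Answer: 2737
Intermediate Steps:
M(y) = 1
23*(118 + M(-5)) = 23*(118 + 1) = 23*119 = 2737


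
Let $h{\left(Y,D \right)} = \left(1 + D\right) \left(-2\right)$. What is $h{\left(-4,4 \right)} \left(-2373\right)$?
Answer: $23730$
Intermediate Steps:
$h{\left(Y,D \right)} = -2 - 2 D$
$h{\left(-4,4 \right)} \left(-2373\right) = \left(-2 - 8\right) \left(-2373\right) = \left(-10\right) \left(-2373\right) = 23730$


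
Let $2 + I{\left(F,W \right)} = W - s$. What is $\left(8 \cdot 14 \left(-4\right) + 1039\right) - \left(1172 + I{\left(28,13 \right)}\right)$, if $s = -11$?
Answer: $-603$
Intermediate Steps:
$I{\left(F,W \right)} = 9 + W$ ($I{\left(F,W \right)} = -2 + \left(W - -11\right) = -2 + \left(W + 11\right) = -2 + \left(11 + W\right) = 9 + W$)
$\left(8 \cdot 14 \left(-4\right) + 1039\right) - \left(1172 + I{\left(28,13 \right)}\right) = \left(8 \cdot 14 \left(-4\right) + 1039\right) - 1194 = \left(112 \left(-4\right) + 1039\right) - 1194 = \left(-448 + 1039\right) - 1194 = 591 - 1194 = -603$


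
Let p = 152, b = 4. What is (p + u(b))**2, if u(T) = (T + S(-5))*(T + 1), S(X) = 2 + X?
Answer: 24649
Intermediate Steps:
u(T) = (1 + T)*(-3 + T) (u(T) = (T + (2 - 5))*(T + 1) = (T - 3)*(1 + T) = (-3 + T)*(1 + T) = (1 + T)*(-3 + T))
(p + u(b))**2 = (152 + (-3 + 4**2 - 2*4))**2 = (152 + (-3 + 16 - 8))**2 = (152 + 5)**2 = 157**2 = 24649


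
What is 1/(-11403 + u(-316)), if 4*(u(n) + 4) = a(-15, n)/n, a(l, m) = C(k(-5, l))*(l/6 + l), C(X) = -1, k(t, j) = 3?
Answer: -2528/28836931 ≈ -8.7665e-5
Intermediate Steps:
a(l, m) = -7*l/6 (a(l, m) = -(l/6 + l) = -7*l/6)
u(n) = -4 + 35/(8*n) (u(n) = -4 + ((-7/6*(-15))/n)/4 = -4 + (35/(2*n))/4 = -4 + 35/(8*n))
1/(-11403 + u(-316)) = 1/(-11403 + (-4 + (35/8)/(-316))) = 1/(-11403 + (-4 + (35/8)*(-1/316))) = 1/(-11403 + (-4 - 35/2528)) = 1/(-11403 - 10147/2528) = 1/(-28836931/2528) = -2528/28836931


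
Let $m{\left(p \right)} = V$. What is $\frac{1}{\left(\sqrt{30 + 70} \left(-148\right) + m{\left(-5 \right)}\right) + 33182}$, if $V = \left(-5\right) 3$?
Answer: $\frac{1}{31687} \approx 3.1559 \cdot 10^{-5}$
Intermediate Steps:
$V = -15$
$m{\left(p \right)} = -15$
$\frac{1}{\left(\sqrt{30 + 70} \left(-148\right) + m{\left(-5 \right)}\right) + 33182} = \frac{1}{\left(\sqrt{30 + 70} \left(-148\right) - 15\right) + 33182} = \frac{1}{\left(\sqrt{100} \left(-148\right) - 15\right) + 33182} = \frac{1}{\left(10 \left(-148\right) - 15\right) + 33182} = \frac{1}{\left(-1480 - 15\right) + 33182} = \frac{1}{-1495 + 33182} = \frac{1}{31687}$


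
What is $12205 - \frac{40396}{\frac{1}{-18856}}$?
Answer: $761719181$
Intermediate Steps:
$12205 - \frac{40396}{\frac{1}{-18856}} = 12205 - \frac{40396}{- \frac{1}{18856}} = 12205 - -761706976 = 12205 + 761706976 = 761719181$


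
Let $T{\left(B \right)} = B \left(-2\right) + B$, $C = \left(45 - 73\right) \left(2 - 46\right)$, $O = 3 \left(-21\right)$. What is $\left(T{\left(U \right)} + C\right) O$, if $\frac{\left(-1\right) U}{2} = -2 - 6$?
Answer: $-76608$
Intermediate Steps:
$O = -63$
$C = 1232$ ($C = \left(-28\right) \left(-44\right) = 1232$)
$U = 16$ ($U = - 2 \left(-2 - 6\right) = \left(-2\right) \left(-8\right) = 16$)
$T{\left(B \right)} = - B$ ($T{\left(B \right)} = - 2 B + B = - B$)
$\left(T{\left(U \right)} + C\right) O = \left(\left(-1\right) 16 + 1232\right) \left(-63\right) = \left(-16 + 1232\right) \left(-63\right) = 1216 \left(-63\right) = -76608$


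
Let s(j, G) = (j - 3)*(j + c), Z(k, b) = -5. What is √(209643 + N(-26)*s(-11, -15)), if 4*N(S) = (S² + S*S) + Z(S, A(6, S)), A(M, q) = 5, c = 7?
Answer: 9*√2821 ≈ 478.02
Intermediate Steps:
s(j, G) = (-3 + j)*(7 + j) (s(j, G) = (j - 3)*(j + 7) = (-3 + j)*(7 + j))
N(S) = -5/4 + S²/2 (N(S) = ((S² + S*S) - 5)/4 = ((S² + S²) - 5)/4 = (2*S² - 5)/4 = (-5 + 2*S²)/4 = -5/4 + S²/2)
√(209643 + N(-26)*s(-11, -15)) = √(209643 + (-5/4 + (½)*(-26)²)*(-21 + (-11)² + 4*(-11))) = √(209643 + (-5/4 + (½)*676)*(-21 + 121 - 44)) = √(209643 + (-5/4 + 338)*56) = √(209643 + (1347/4)*56) = √(209643 + 18858) = √228501 = 9*√2821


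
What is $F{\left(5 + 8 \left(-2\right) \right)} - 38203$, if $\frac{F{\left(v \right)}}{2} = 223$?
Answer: $-37757$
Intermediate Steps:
$F{\left(v \right)} = 446$ ($F{\left(v \right)} = 2 \cdot 223 = 446$)
$F{\left(5 + 8 \left(-2\right) \right)} - 38203 = 446 - 38203 = -37757$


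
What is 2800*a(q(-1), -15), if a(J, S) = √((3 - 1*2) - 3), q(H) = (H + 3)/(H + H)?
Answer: 2800*I*√2 ≈ 3959.8*I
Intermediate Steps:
q(H) = (3 + H)/(2*H) (q(H) = (3 + H)/((2*H)) = (3 + H)*(1/(2*H)) = (3 + H)/(2*H))
a(J, S) = I*√2 (a(J, S) = √((3 - 2) - 3) = √(1 - 3) = √(-2) = I*√2)
2800*a(q(-1), -15) = 2800*(I*√2) = 2800*I*√2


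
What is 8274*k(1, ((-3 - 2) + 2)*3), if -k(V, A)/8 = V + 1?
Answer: -132384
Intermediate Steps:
k(V, A) = -8 - 8*V (k(V, A) = -8*(V + 1) = -8*(1 + V) = -8 - 8*V)
8274*k(1, ((-3 - 2) + 2)*3) = 8274*(-8 - 8*1) = 8274*(-8 - 8) = 8274*(-16) = -132384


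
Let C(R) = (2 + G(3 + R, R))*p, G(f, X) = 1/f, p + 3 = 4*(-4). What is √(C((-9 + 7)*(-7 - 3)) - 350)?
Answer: I*√205689/23 ≈ 19.719*I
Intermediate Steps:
p = -19 (p = -3 + 4*(-4) = -3 - 16 = -19)
C(R) = -38 - 19/(3 + R) (C(R) = (2 + 1/(3 + R))*(-19) = -38 - 19/(3 + R))
√(C((-9 + 7)*(-7 - 3)) - 350) = √(19*(-7 - 2*(-9 + 7)*(-7 - 3))/(3 + (-9 + 7)*(-7 - 3)) - 350) = √(19*(-7 - (-4)*(-10))/(3 - 2*(-10)) - 350) = √(19*(-7 - 2*20)/(3 + 20) - 350) = √(19*(-7 - 40)/23 - 350) = √(19*(1/23)*(-47) - 350) = √(-893/23 - 350) = √(-8943/23) = I*√205689/23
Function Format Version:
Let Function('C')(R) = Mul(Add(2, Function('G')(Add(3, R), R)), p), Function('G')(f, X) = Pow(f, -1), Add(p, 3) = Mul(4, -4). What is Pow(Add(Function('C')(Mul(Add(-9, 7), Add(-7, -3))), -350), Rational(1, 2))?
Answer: Mul(Rational(1, 23), I, Pow(205689, Rational(1, 2))) ≈ Mul(19.719, I)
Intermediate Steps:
p = -19 (p = Add(-3, Mul(4, -4)) = Add(-3, -16) = -19)
Function('C')(R) = Add(-38, Mul(-19, Pow(Add(3, R), -1))) (Function('C')(R) = Mul(Add(2, Pow(Add(3, R), -1)), -19) = Add(-38, Mul(-19, Pow(Add(3, R), -1))))
Pow(Add(Function('C')(Mul(Add(-9, 7), Add(-7, -3))), -350), Rational(1, 2)) = Pow(Add(Mul(19, Pow(Add(3, Mul(Add(-9, 7), Add(-7, -3))), -1), Add(-7, Mul(-2, Mul(Add(-9, 7), Add(-7, -3))))), -350), Rational(1, 2)) = Pow(Add(Mul(19, Pow(Add(3, Mul(-2, -10)), -1), Add(-7, Mul(-2, Mul(-2, -10)))), -350), Rational(1, 2)) = Pow(Add(Mul(19, Pow(Add(3, 20), -1), Add(-7, Mul(-2, 20))), -350), Rational(1, 2)) = Pow(Add(Mul(19, Pow(23, -1), Add(-7, -40)), -350), Rational(1, 2)) = Pow(Add(Mul(19, Rational(1, 23), -47), -350), Rational(1, 2)) = Pow(Add(Rational(-893, 23), -350), Rational(1, 2)) = Pow(Rational(-8943, 23), Rational(1, 2)) = Mul(Rational(1, 23), I, Pow(205689, Rational(1, 2)))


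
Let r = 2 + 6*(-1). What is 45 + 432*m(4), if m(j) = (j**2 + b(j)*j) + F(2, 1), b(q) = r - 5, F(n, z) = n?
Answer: -7731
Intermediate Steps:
r = -4 (r = 2 - 6 = -4)
b(q) = -9 (b(q) = -4 - 5 = -9)
m(j) = 2 + j**2 - 9*j (m(j) = (j**2 - 9*j) + 2 = 2 + j**2 - 9*j)
45 + 432*m(4) = 45 + 432*(2 + 4**2 - 9*4) = 45 + 432*(2 + 16 - 36) = 45 + 432*(-18) = 45 - 7776 = -7731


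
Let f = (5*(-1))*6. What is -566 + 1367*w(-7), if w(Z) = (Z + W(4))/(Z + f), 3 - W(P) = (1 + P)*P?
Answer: 11866/37 ≈ 320.70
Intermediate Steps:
W(P) = 3 - P*(1 + P) (W(P) = 3 - (1 + P)*P = 3 - P*(1 + P))
f = -30 (f = -5*6 = -30)
w(Z) = (-17 + Z)/(-30 + Z) (w(Z) = (Z + (3 - 1*4 - 1*4²))/(Z - 30) = (Z + (3 - 4 - 1*16))/(-30 + Z) = (Z + (3 - 4 - 16))/(-30 + Z) = (Z - 17)/(-30 + Z) = (-17 + Z)/(-30 + Z))
-566 + 1367*w(-7) = -566 + 1367*((-17 - 7)/(-30 - 7)) = -566 + 1367*(-24/(-37)) = -566 + 1367*(-1/37*(-24)) = -566 + 1367*(24/37) = -566 + 32808/37 = 11866/37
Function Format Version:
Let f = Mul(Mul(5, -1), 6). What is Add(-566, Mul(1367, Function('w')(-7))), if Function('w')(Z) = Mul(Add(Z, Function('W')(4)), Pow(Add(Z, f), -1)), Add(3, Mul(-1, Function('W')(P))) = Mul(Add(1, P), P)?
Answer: Rational(11866, 37) ≈ 320.70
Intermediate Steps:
Function('W')(P) = Add(3, Mul(-1, P, Add(1, P))) (Function('W')(P) = Add(3, Mul(-1, Mul(Add(1, P), P))) = Add(3, Mul(-1, Mul(P, Add(1, P)))) = Add(3, Mul(-1, P, Add(1, P))))
f = -30 (f = Mul(-5, 6) = -30)
Function('w')(Z) = Mul(Pow(Add(-30, Z), -1), Add(-17, Z)) (Function('w')(Z) = Mul(Add(Z, Add(3, Mul(-1, 4), Mul(-1, Pow(4, 2)))), Pow(Add(Z, -30), -1)) = Mul(Add(Z, Add(3, -4, Mul(-1, 16))), Pow(Add(-30, Z), -1)) = Mul(Add(Z, Add(3, -4, -16)), Pow(Add(-30, Z), -1)) = Mul(Add(Z, -17), Pow(Add(-30, Z), -1)) = Mul(Add(-17, Z), Pow(Add(-30, Z), -1)) = Mul(Pow(Add(-30, Z), -1), Add(-17, Z)))
Add(-566, Mul(1367, Function('w')(-7))) = Add(-566, Mul(1367, Mul(Pow(Add(-30, -7), -1), Add(-17, -7)))) = Add(-566, Mul(1367, Mul(Pow(-37, -1), -24))) = Add(-566, Mul(1367, Mul(Rational(-1, 37), -24))) = Add(-566, Mul(1367, Rational(24, 37))) = Add(-566, Rational(32808, 37)) = Rational(11866, 37)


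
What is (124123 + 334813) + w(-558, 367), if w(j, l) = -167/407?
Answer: 186786785/407 ≈ 4.5894e+5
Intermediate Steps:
w(j, l) = -167/407 (w(j, l) = -167*1/407 = -167/407)
(124123 + 334813) + w(-558, 367) = (124123 + 334813) - 167/407 = 458936 - 167/407 = 186786785/407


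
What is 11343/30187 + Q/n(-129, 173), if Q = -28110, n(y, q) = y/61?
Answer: 17254471339/1298041 ≈ 13293.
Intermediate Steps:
n(y, q) = y/61 (n(y, q) = y*(1/61) = y/61)
11343/30187 + Q/n(-129, 173) = 11343/30187 - 28110/((1/61)*(-129)) = 11343*(1/30187) - 28110/(-129/61) = 11343/30187 - 28110*(-61/129) = 11343/30187 + 571570/43 = 17254471339/1298041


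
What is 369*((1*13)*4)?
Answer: 19188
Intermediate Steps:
369*((1*13)*4) = 369*(13*4) = 369*52 = 19188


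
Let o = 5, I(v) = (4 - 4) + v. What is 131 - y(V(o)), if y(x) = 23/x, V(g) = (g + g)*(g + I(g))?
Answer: 13077/100 ≈ 130.77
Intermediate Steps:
I(v) = v (I(v) = 0 + v = v)
V(g) = 4*g² (V(g) = (g + g)*(g + g) = (2*g)*(2*g) = 4*g²)
131 - y(V(o)) = 131 - 23/(4*5²) = 131 - 23/(4*25) = 131 - 23/100 = 13077/100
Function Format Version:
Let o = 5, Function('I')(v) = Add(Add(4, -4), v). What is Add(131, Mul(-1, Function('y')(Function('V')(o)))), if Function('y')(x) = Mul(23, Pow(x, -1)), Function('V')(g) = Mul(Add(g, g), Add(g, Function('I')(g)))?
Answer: Rational(13077, 100) ≈ 130.77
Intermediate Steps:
Function('I')(v) = v (Function('I')(v) = Add(0, v) = v)
Function('V')(g) = Mul(4, Pow(g, 2)) (Function('V')(g) = Mul(Add(g, g), Add(g, g)) = Mul(Mul(2, g), Mul(2, g)) = Mul(4, Pow(g, 2)))
Add(131, Mul(-1, Function('y')(Function('V')(o)))) = Add(131, Mul(-1, Mul(23, Pow(Mul(4, Pow(5, 2)), -1)))) = Add(131, Mul(-1, Mul(23, Pow(Mul(4, 25), -1)))) = Add(131, Mul(-1, Mul(23, Pow(100, -1)))) = Add(131, Mul(-1, Mul(23, Rational(1, 100)))) = Add(131, Mul(-1, Rational(23, 100))) = Add(131, Rational(-23, 100)) = Rational(13077, 100)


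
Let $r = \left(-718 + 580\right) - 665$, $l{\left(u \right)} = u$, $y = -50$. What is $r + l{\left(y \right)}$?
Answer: $-853$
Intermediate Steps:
$r = -803$ ($r = -138 - 665 = -803$)
$r + l{\left(y \right)} = -803 - 50 = -853$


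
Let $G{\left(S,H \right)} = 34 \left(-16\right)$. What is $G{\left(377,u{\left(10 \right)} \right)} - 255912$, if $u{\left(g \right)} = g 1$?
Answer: $-256456$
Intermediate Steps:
$u{\left(g \right)} = g$
$G{\left(S,H \right)} = -544$
$G{\left(377,u{\left(10 \right)} \right)} - 255912 = -544 - 255912 = -256456$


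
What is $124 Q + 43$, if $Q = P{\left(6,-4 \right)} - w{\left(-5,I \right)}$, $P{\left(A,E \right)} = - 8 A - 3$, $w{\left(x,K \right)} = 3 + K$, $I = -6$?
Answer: $-5909$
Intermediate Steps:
$P{\left(A,E \right)} = -3 - 8 A$
$Q = -48$ ($Q = \left(-3 - 48\right) - \left(3 - 6\right) = \left(-3 - 48\right) - -3 = -51 + 3 = -48$)
$124 Q + 43 = 124 \left(-48\right) + 43 = -5952 + 43 = -5909$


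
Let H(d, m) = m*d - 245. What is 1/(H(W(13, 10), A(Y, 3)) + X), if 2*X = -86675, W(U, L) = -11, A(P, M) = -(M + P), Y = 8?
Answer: -2/86923 ≈ -2.3009e-5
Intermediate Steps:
A(P, M) = -M - P
H(d, m) = -245 + d*m (H(d, m) = d*m - 245 = -245 + d*m)
X = -86675/2 (X = (½)*(-86675) = -86675/2 ≈ -43338.)
1/(H(W(13, 10), A(Y, 3)) + X) = 1/((-245 - 11*(-1*3 - 1*8)) - 86675/2) = 1/((-245 - 11*(-3 - 8)) - 86675/2) = 1/((-245 - 11*(-11)) - 86675/2) = 1/((-245 + 121) - 86675/2) = 1/(-124 - 86675/2) = 1/(-86923/2) = -2/86923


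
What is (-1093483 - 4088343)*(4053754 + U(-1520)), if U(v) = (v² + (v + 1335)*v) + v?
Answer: -34427191760884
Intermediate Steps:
U(v) = v + v² + v*(1335 + v) (U(v) = (v² + (1335 + v)*v) + v = (v² + v*(1335 + v)) + v = v + v² + v*(1335 + v))
(-1093483 - 4088343)*(4053754 + U(-1520)) = (-1093483 - 4088343)*(4053754 + 2*(-1520)*(668 - 1520)) = -5181826*(4053754 + 2*(-1520)*(-852)) = -5181826*(4053754 + 2590080) = -5181826*6643834 = -34427191760884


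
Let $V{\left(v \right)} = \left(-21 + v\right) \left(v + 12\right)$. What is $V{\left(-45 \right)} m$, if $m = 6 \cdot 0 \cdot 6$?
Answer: $0$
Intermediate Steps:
$m = 0$ ($m = 0 \cdot 6 = 0$)
$V{\left(v \right)} = \left(-21 + v\right) \left(12 + v\right)$
$V{\left(-45 \right)} m = \left(-252 + \left(-45\right)^{2} - -405\right) 0 = \left(-252 + 2025 + 405\right) 0 = 2178 \cdot 0 = 0$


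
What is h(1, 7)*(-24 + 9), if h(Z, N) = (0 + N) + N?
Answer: -210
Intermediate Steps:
h(Z, N) = 2*N (h(Z, N) = N + N = 2*N)
h(1, 7)*(-24 + 9) = (2*7)*(-24 + 9) = 14*(-15) = -210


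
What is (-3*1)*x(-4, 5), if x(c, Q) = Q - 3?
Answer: -6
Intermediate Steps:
x(c, Q) = -3 + Q
(-3*1)*x(-4, 5) = (-3*1)*(-3 + 5) = -3*2 = -6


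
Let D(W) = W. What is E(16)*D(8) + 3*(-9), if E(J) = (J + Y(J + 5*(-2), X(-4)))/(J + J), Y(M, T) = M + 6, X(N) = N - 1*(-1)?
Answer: -20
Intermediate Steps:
X(N) = 1 + N (X(N) = N + 1 = 1 + N)
Y(M, T) = 6 + M
E(J) = (-4 + 2*J)/(2*J) (E(J) = (J + (6 + (J + 5*(-2))))/(J + J) = (J + (6 + (J - 10)))/((2*J)) = (J + (6 + (-10 + J)))*(1/(2*J)) = (J + (-4 + J))*(1/(2*J)) = (-4 + 2*J)*(1/(2*J)) = (-4 + 2*J)/(2*J))
E(16)*D(8) + 3*(-9) = ((-2 + 16)/16)*8 + 3*(-9) = ((1/16)*14)*8 - 27 = (7/8)*8 - 27 = 7 - 27 = -20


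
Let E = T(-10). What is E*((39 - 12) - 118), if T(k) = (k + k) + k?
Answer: 2730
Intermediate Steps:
T(k) = 3*k (T(k) = 2*k + k = 3*k)
E = -30 (E = 3*(-10) = -30)
E*((39 - 12) - 118) = -30*((39 - 12) - 118) = -30*(27 - 118) = -30*(-91) = 2730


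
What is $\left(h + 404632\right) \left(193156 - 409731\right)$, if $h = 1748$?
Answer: $-88011748500$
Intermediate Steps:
$\left(h + 404632\right) \left(193156 - 409731\right) = \left(1748 + 404632\right) \left(193156 - 409731\right) = 406380 \left(-216575\right) = -88011748500$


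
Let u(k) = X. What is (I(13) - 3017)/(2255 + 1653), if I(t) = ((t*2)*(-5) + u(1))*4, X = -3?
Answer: -3549/3908 ≈ -0.90814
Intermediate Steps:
u(k) = -3
I(t) = -12 - 40*t (I(t) = ((t*2)*(-5) - 3)*4 = ((2*t)*(-5) - 3)*4 = (-10*t - 3)*4 = (-3 - 10*t)*4 = -12 - 40*t)
(I(13) - 3017)/(2255 + 1653) = ((-12 - 40*13) - 3017)/(2255 + 1653) = ((-12 - 520) - 3017)/3908 = (-532 - 3017)*(1/3908) = -3549*1/3908 = -3549/3908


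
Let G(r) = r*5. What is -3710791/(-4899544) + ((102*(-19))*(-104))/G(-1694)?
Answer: -478041246259/20749568840 ≈ -23.039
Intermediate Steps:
G(r) = 5*r
-3710791/(-4899544) + ((102*(-19))*(-104))/G(-1694) = -3710791/(-4899544) + ((102*(-19))*(-104))/((5*(-1694))) = -3710791*(-1/4899544) - 1938*(-104)/(-8470) = 3710791/4899544 + 201552*(-1/8470) = 3710791/4899544 - 100776/4235 = -478041246259/20749568840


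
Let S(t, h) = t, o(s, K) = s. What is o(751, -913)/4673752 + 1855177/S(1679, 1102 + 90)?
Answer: 118775869521/107496296 ≈ 1104.9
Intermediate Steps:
o(751, -913)/4673752 + 1855177/S(1679, 1102 + 90) = 751/4673752 + 1855177/1679 = 118775869521/107496296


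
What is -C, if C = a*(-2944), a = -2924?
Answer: -8608256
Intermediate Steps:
C = 8608256 (C = -2924*(-2944) = 8608256)
-C = -1*8608256 = -8608256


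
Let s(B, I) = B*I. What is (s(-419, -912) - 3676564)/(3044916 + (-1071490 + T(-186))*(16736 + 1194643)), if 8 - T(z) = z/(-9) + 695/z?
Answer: 204255032/80475271967401 ≈ 2.5381e-6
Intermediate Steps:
T(z) = 8 - 695/z + z/9 (T(z) = 8 - (z/(-9) + 695/z) = 8 - (z*(-⅑) + 695/z) = 8 - (-z/9 + 695/z) = 8 - (695/z - z/9) = 8 + (-695/z + z/9) = 8 - 695/z + z/9)
(s(-419, -912) - 3676564)/(3044916 + (-1071490 + T(-186))*(16736 + 1194643)) = (-419*(-912) - 3676564)/(3044916 + (-1071490 + (8 - 695/(-186) + (⅑)*(-186)))*(16736 + 1194643)) = (382128 - 3676564)/(3044916 + (-1071490 + (8 - 695*(-1/186) - 62/3))*1211379) = -3294436/(3044916 + (-1071490 + (8 + 695/186 - 62/3))*1211379) = -3294436/(3044916 + (-1071490 - 1661/186)*1211379) = -3294436/(3044916 - 199298801/186*1211379) = -3294436/(3044916 - 80475460752193/62) = -3294436/(-80475271967401/62) = -3294436*(-62/80475271967401) = 204255032/80475271967401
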